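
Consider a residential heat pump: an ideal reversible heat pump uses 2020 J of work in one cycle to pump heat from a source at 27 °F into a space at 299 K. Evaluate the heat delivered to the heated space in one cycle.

Q_H ≈ 21100 J

T_C = 27 °F → (27 − 32) × 5/9 = -2.78 °C = 270.37 K.
For a reversible heat pump, COP_HP = T_H/(T_H − T_C) = 299.00/28.63 = 10.4444.
Q_H = COP_HP · W = 10.4444 × 2020 = 21100 J.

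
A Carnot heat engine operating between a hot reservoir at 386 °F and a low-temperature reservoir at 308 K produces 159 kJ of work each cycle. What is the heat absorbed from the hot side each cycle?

T_H = 386 °F → (386 − 32) × 5/9 = 196.67 °C = 469.82 K.
Since the cycle is reversible, η = 1 − T_C/T_H = 1 − 308.00/469.82 = 0.3444.
Q_H = W/η = 159/0.3444 = 462 kJ.

Q_H ≈ 462 kJ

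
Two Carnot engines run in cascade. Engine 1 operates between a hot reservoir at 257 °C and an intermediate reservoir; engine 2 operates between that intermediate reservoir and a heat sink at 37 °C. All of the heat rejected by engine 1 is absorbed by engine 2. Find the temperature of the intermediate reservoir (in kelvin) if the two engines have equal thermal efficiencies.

T_m ≈ 405.5 K

T_H = 257 °C → 257 + 273.15 = 530.15 K.
T_C = 37 °C → 37 + 273.15 = 310.15 K.
Equal efficiencies require 1 − T_m/T_H = 1 − T_C/T_m, i.e. T_m/T_H = T_C/T_m, so T_m = √(T_H·T_C) = √(530.15 × 310.15) = 405.5 K.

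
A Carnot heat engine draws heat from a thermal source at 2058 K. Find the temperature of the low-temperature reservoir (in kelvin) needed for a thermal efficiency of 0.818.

T_C ≈ 374.6 K

From η = 1 − T_C/T_H, T_C = T_H·(1 − η) = 2058.00 × (1 − 0.818) = 374.6 K.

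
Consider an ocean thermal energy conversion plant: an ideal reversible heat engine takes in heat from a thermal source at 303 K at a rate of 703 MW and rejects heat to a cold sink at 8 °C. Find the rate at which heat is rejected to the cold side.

Q̇_C ≈ 652 MW

T_C = 8 °C → 8 + 273.15 = 281.15 K.
Carnot efficiency: η = 1 − T_C/T_H = 1 − 281.15/303.00 = 0.0721.
For a reversible cycle Q_C/Q_H = T_C/T_H, so Q_C = 703 × 281.15/303.00 = 652 MW.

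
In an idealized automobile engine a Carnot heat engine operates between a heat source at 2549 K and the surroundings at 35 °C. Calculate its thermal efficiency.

η ≈ 0.8791

T_C = 35 °C → 35 + 273.15 = 308.15 K.
The Carnot efficiency is η = 1 − T_C/T_H = 1 − 308.15/2549.00 = 0.8791.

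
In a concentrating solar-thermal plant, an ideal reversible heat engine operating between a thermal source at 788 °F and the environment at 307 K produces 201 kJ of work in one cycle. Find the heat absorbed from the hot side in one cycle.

T_H = 788 °F → (788 − 32) × 5/9 = 420.00 °C = 693.15 K.
For a reversible engine, η = 1 − T_C/T_H = 1 − 307.00/693.15 = 0.5571.
Q_H = W/η = 201/0.5571 = 361 kJ.

Q_H ≈ 361 kJ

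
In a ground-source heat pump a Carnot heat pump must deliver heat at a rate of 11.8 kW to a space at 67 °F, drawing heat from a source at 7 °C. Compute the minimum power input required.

T_H = 67 °F → (67 − 32) × 5/9 = 19.44 °C = 292.59 K.
T_C = 7 °C → 7 + 273.15 = 280.15 K.
The Carnot heat-pump COP is COP_HP = T_H/(T_H − T_C) = 292.59/12.44 = 23.5121.
W = Q_H/COP_HP = 11.8/23.5121 = 0.502 kW.

Ẇ_in ≈ 0.502 kW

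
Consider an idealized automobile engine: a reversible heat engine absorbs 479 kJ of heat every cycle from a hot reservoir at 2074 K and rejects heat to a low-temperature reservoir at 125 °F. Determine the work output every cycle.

T_C = 125 °F → (125 − 32) × 5/9 = 51.67 °C = 324.82 K.
η_rev = 1 − T_C/T_H = 1 − 324.82/2074.00 = 0.8434.
W = η·Q_H = 0.8434 × 479 = 404.0 kJ.

W ≈ 404.0 kJ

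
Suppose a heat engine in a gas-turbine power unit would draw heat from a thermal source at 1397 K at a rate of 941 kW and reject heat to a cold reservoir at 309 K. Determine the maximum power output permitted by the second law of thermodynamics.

No engine can exceed the Carnot limit: η_max = 1 − T_C/T_H = 1 − 309.00/1397.00 = 0.7788.
W_max = η_max · Q_H = 0.7788 × 941 = 733 kW.

Ẇ_max ≈ 733 kW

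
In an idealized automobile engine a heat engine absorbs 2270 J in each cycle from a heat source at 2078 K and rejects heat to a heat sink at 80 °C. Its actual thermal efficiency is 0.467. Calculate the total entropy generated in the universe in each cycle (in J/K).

ΔS_univ ≈ 2.33 J/K

T_C = 80 °C → 80 + 273.15 = 353.15 K.
W = η·Q_H = 0.467 × 2270 = 1060 J, so Q_C = Q_H − W = 1210 J.
Entropy balance on the reservoirs: −Q_H/T_H = -1.092 J/K, +Q_C/T_C = 3.426 J/K.
ΔS_univ = −Q_H/T_H + Q_C/T_C = 2.33 J/K (> 0, since η = 0.467 < η_Carnot = 0.830).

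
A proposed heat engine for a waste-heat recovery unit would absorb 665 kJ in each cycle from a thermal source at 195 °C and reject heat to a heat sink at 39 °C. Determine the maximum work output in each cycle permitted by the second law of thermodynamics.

T_H = 195 °C → 195 + 273.15 = 468.15 K.
T_C = 39 °C → 39 + 273.15 = 312.15 K.
The upper bound on efficiency is η_max = 1 − T_C/T_H = 1 − 312.15/468.15 = 0.3332.
W_max = η_max · Q_H = 0.3332 × 665 = 222 kJ.

W_max ≈ 222 kJ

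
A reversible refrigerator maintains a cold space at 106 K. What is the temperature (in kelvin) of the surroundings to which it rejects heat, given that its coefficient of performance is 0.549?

COP_R = T_C/(T_H − T_C) ⇒ T_H = T_C·(1 + 1/COP_R) = 106.00 × (1 + 1/0.549) = 299 K.

T_H ≈ 299 K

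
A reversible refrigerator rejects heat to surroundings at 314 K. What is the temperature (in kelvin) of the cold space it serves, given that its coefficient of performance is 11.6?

T_C ≈ 289.1 K

COP_R = T_C/(T_H − T_C) ⇒ T_C = T_H·COP_R/(1 + COP_R) = 314.00 × 11.6/(1 + 11.6) = 289.1 K.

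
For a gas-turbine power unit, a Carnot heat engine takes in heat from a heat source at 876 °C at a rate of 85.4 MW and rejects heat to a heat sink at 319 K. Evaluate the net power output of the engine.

Ẇ ≈ 61.7 MW

T_H = 876 °C → 876 + 273.15 = 1149.15 K.
Carnot efficiency: η = 1 − T_C/T_H = 1 − 319.00/1149.15 = 0.7224.
W = η·Q_H = 0.7224 × 85.4 = 61.7 MW.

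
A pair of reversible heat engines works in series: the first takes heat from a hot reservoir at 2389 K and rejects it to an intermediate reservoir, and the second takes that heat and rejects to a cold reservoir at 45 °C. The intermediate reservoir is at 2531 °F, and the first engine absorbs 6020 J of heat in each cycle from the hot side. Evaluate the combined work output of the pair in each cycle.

T_C = 45 °C → 45 + 273.15 = 318.15 K.
Two reversible stages in series are equivalent to a single Carnot engine between T_H and T_C, so η_total = 1 − T_C/T_H = 1 − 318.15/2389.00 = 0.8668.
W_total = η_total · Q_H = 0.8668 × 6020 = 5220 J.

W_total ≈ 5220 J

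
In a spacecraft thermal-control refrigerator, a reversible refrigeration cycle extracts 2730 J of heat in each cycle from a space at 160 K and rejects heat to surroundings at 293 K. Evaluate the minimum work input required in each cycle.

W_in ≈ 2269 J

Carnot COP: COP_R = T_C/(T_H − T_C) = 160.00/133.00 = 1.2030.
W = Q_C/COP_R = 2730/1.2030 = 2269 J.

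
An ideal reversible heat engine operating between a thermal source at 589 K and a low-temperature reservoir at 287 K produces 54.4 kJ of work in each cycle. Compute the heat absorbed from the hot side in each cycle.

η_rev = 1 − T_C/T_H = 1 − 287.00/589.00 = 0.5127.
Q_H = W/η = 54.4/0.5127 = 106 kJ.

Q_H ≈ 106 kJ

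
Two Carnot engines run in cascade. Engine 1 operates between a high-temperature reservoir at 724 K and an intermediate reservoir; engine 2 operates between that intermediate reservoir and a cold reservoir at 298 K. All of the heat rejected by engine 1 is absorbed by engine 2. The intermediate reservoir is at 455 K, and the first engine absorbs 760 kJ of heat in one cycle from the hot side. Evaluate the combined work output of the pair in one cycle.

W_total ≈ 447 kJ

Two reversible stages in series are equivalent to a single Carnot engine between T_H and T_C, so η_total = 1 − T_C/T_H = 1 − 298.00/724.00 = 0.5884.
W_total = η_total · Q_H = 0.5884 × 760 = 447 kJ.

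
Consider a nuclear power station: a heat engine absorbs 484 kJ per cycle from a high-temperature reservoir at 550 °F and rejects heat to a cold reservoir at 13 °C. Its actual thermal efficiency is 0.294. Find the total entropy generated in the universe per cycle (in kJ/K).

ΔS_univ ≈ 0.3313 kJ/K

T_H = 550 °F → (550 − 32) × 5/9 = 287.78 °C = 560.93 K.
T_C = 13 °C → 13 + 273.15 = 286.15 K.
W = η·Q_H = 0.294 × 484 = 142.3 kJ, so Q_C = Q_H − W = 341.7 kJ.
Reservoir entropy changes: ΔS_H = −Q_H/T_H = −484/560.93 = -0.8629 kJ/K and ΔS_C = +Q_C/T_C = 341.7/286.15 = 1.194 kJ/K.
ΔS_univ = −Q_H/T_H + Q_C/T_C = 0.3313 kJ/K (> 0, since η = 0.294 < η_Carnot = 0.490).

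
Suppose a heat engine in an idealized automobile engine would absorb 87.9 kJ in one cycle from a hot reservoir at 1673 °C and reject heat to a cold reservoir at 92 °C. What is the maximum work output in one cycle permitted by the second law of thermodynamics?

W_max ≈ 71.4 kJ

T_H = 1673 °C → 1673 + 273.15 = 1946.15 K.
T_C = 92 °C → 92 + 273.15 = 365.15 K.
No engine can exceed the Carnot limit: η_max = 1 − T_C/T_H = 1 − 365.15/1946.15 = 0.8124.
W_max = η_max · Q_H = 0.8124 × 87.9 = 71.4 kJ.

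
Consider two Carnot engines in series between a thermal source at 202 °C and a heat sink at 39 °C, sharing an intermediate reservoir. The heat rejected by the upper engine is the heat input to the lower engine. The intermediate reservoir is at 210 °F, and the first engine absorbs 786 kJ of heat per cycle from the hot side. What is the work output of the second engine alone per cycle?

W₂ ≈ 99.1 kJ

T_H = 202 °C → 202 + 273.15 = 475.15 K.
T_C = 39 °C → 39 + 273.15 = 312.15 K.
T_m = 210 °F → (210 − 32) × 5/9 = 98.89 °C = 372.04 K.
Heat entering the second stage: Q_m = Q_H·(T_m/T_H) = 786 × 372.04/475.15 = 615 kJ.
Second-stage efficiency η₂ = 1 − T_C/T_m = 1 − 312.15/372.04 = 0.1610, so W₂ = η₂·Q_m = 99.1 kJ.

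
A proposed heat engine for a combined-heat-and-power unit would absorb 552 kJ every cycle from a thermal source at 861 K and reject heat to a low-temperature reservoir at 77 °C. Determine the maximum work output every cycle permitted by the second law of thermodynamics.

W_max ≈ 327.5 kJ

T_C = 77 °C → 77 + 273.15 = 350.15 K.
The second-law ceiling is the Carnot efficiency, η_max = 1 − T_C/T_H = 1 − 350.15/861.00 = 0.5933.
W_max = η_max · Q_H = 0.5933 × 552 = 327.5 kJ.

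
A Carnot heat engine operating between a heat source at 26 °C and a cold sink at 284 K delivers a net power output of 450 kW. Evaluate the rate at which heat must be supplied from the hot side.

Q̇_H ≈ 8890 kW

T_H = 26 °C → 26 + 273.15 = 299.15 K.
η_rev = 1 − T_C/T_H = 1 − 284.00/299.15 = 0.0506.
Q_H = W/η = 450/0.0506 = 8890 kW.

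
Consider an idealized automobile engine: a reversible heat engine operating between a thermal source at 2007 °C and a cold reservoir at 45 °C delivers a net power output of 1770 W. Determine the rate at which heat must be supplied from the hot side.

Q̇_H ≈ 2060 W

T_H = 2007 °C → 2007 + 273.15 = 2280.15 K.
T_C = 45 °C → 45 + 273.15 = 318.15 K.
For a reversible engine, η = 1 − T_C/T_H = 1 − 318.15/2280.15 = 0.8605.
Q_H = W/η = 1770/0.8605 = 2060 W.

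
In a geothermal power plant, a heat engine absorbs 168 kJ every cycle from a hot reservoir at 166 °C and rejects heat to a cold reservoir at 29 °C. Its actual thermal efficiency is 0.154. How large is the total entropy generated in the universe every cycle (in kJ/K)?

T_H = 166 °C → 166 + 273.15 = 439.15 K.
T_C = 29 °C → 29 + 273.15 = 302.15 K.
W = η·Q_H = 0.154 × 168 = 25.87 kJ, so Q_C = Q_H − W = 142.1 kJ.
The hot reservoir loses entropy Q_H/T_H = 168/439.15 = 0.3826 kJ/K; the cold reservoir gains Q_C/T_C = 142.1/302.15 = 0.4704 kJ/K.
ΔS_univ = −Q_H/T_H + Q_C/T_C = 0.0878 kJ/K (> 0, since η = 0.154 < η_Carnot = 0.312).

ΔS_univ ≈ 0.0878 kJ/K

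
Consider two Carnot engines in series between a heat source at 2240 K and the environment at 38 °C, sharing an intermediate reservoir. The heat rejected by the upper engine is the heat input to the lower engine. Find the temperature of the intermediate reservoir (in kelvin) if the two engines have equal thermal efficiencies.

T_C = 38 °C → 38 + 273.15 = 311.15 K.
Equal efficiencies require 1 − T_m/T_H = 1 − T_C/T_m, i.e. T_m/T_H = T_C/T_m, so T_m = √(T_H·T_C) = √(2240.00 × 311.15) = 835 K.

T_m ≈ 835 K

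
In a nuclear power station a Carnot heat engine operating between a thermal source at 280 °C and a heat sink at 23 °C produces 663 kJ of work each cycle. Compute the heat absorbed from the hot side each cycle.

Q_H ≈ 1430 kJ

T_H = 280 °C → 280 + 273.15 = 553.15 K.
T_C = 23 °C → 23 + 273.15 = 296.15 K.
η_rev = 1 − T_C/T_H = 1 − 296.15/553.15 = 0.4646.
Q_H = W/η = 663/0.4646 = 1430 kJ.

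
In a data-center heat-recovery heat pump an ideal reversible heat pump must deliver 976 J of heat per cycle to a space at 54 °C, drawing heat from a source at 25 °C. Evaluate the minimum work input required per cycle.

T_H = 54 °C → 54 + 273.15 = 327.15 K.
T_C = 25 °C → 25 + 273.15 = 298.15 K.
For a reversible heat pump, COP_HP = T_H/(T_H − T_C) = 327.15/29.00 = 11.2810.
W = Q_H/COP_HP = 976/11.2810 = 86.52 J.

W_in ≈ 86.52 J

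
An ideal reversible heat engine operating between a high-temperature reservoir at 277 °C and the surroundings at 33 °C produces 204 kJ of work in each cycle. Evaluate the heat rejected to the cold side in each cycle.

Q_C ≈ 256.0 kJ

T_H = 277 °C → 277 + 273.15 = 550.15 K.
T_C = 33 °C → 33 + 273.15 = 306.15 K.
η_rev = 1 − T_C/T_H = 1 − 306.15/550.15 = 0.4435.
Since Q_C/Q_H = T_C/T_H and Q_H = W/η, Q_C = W·T_C/(T_H − T_C) = 204 × 306.15/244.00 = 256.0 kJ.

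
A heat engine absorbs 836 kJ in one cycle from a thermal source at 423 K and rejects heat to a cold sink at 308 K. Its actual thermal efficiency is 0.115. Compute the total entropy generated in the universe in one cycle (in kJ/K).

W = η·Q_H = 0.115 × 836 = 96.14 kJ, so Q_C = Q_H − W = 739.9 kJ.
The hot reservoir loses entropy Q_H/T_H = 836/423.00 = 1.976 kJ/K; the cold reservoir gains Q_C/T_C = 739.9/308.00 = 2.402 kJ/K.
ΔS_univ = −Q_H/T_H + Q_C/T_C = 0.426 kJ/K (> 0, since η = 0.115 < η_Carnot = 0.272).

ΔS_univ ≈ 0.426 kJ/K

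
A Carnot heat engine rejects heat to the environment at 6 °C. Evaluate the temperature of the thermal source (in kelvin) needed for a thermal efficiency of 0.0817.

T_H ≈ 304 K

T_C = 6 °C → 6 + 273.15 = 279.15 K.
From η = 1 − T_C/T_H, solving for T_H gives T_H = T_C/(1 − η) = 279.15/(1 − 0.0817) = 304 K.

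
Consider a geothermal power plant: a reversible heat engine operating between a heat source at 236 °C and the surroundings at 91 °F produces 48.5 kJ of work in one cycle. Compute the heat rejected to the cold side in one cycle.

Q_C ≈ 73.01 kJ

T_H = 236 °C → 236 + 273.15 = 509.15 K.
T_C = 91 °F → (91 − 32) × 5/9 = 32.78 °C = 305.93 K.
Since the cycle is reversible, η = 1 − T_C/T_H = 1 − 305.93/509.15 = 0.3991.
Since Q_C/Q_H = T_C/T_H and Q_H = W/η, Q_C = W·T_C/(T_H − T_C) = 48.5 × 305.93/203.22 = 73.01 kJ.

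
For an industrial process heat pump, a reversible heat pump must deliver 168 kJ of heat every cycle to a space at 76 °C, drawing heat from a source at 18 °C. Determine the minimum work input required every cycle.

T_H = 76 °C → 76 + 273.15 = 349.15 K.
T_C = 18 °C → 18 + 273.15 = 291.15 K.
For a reversible heat pump, COP_HP = T_H/(T_H − T_C) = 349.15/58.00 = 6.0198.
W = Q_H/COP_HP = 168/6.0198 = 27.91 kJ.

W_in ≈ 27.91 kJ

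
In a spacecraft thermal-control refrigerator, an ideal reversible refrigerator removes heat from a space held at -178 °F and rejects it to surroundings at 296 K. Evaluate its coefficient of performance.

COP_R ≈ 1.122

T_C = -178 °F → (-178 − 32) × 5/9 = -116.67 °C = 156.48 K.
COP_R = T_C/(T_H − T_C) = 156.48/(296.00 − 156.48) = 1.122.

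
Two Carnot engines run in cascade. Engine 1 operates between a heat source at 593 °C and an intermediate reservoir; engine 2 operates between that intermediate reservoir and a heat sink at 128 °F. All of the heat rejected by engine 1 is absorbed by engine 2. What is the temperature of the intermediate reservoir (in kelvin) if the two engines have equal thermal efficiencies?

T_m ≈ 531.8 K

T_H = 593 °C → 593 + 273.15 = 866.15 K.
T_C = 128 °F → (128 − 32) × 5/9 = 53.33 °C = 326.48 K.
Equal efficiencies require 1 − T_m/T_H = 1 − T_C/T_m, i.e. T_m/T_H = T_C/T_m, so T_m = √(T_H·T_C) = √(866.15 × 326.48) = 531.8 K.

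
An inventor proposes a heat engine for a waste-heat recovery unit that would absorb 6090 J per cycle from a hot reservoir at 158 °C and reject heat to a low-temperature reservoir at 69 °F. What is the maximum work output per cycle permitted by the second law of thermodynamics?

W_max ≈ 1940 J

T_H = 158 °C → 158 + 273.15 = 431.15 K.
T_C = 69 °F → (69 − 32) × 5/9 = 20.56 °C = 293.71 K.
The upper bound on efficiency is η_max = 1 − T_C/T_H = 1 − 293.71/431.15 = 0.3188.
W_max = η_max · Q_H = 0.3188 × 6090 = 1940 J.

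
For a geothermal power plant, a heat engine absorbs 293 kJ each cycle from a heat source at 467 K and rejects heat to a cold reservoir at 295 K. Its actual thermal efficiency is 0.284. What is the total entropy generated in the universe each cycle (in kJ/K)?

W = η·Q_H = 0.284 × 293 = 83.21 kJ, so Q_C = Q_H − W = 209.8 kJ.
The hot reservoir loses entropy Q_H/T_H = 293/467.00 = 0.6274 kJ/K; the cold reservoir gains Q_C/T_C = 209.8/295.00 = 0.7111 kJ/K.
ΔS_univ = −Q_H/T_H + Q_C/T_C = 0.0837 kJ/K (> 0, since η = 0.284 < η_Carnot = 0.368).

ΔS_univ ≈ 0.0837 kJ/K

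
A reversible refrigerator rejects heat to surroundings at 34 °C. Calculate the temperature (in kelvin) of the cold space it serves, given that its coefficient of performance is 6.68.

T_C ≈ 267.2 K

T_H = 34 °C → 34 + 273.15 = 307.15 K.
COP_R = T_C/(T_H − T_C) ⇒ T_C = T_H·COP_R/(1 + COP_R) = 307.15 × 6.68/(1 + 6.68) = 267.2 K.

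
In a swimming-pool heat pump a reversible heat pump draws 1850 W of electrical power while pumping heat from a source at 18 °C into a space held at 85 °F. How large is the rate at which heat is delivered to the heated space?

T_H = 85 °F → (85 − 32) × 5/9 = 29.44 °C = 302.59 K.
T_C = 18 °C → 18 + 273.15 = 291.15 K.
Reversible heating COP: COP_HP = T_H/(T_H − T_C) = 302.59/11.44 = 26.4403.
Q_H = COP_HP · W = 26.4403 × 1850 = 48910 W.

Q̇_H ≈ 48910 W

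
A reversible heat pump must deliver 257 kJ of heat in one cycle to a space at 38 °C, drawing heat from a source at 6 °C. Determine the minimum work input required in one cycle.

W_in ≈ 26.4 kJ

T_H = 38 °C → 38 + 273.15 = 311.15 K.
T_C = 6 °C → 6 + 273.15 = 279.15 K.
COP_HP = T_H/(T_H − T_C) = 311.15/32.00 = 9.7234.
W = Q_H/COP_HP = 257/9.7234 = 26.4 kJ.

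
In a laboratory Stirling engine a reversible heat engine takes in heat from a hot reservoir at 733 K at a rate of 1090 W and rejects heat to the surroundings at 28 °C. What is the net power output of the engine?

T_C = 28 °C → 28 + 273.15 = 301.15 K.
η_rev = 1 − T_C/T_H = 1 − 301.15/733.00 = 0.5892.
W = η·Q_H = 0.5892 × 1090 = 642 W.

Ẇ ≈ 642 W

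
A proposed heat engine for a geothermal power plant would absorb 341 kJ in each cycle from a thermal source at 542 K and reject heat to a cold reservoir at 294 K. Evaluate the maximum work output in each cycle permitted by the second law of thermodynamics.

The second-law ceiling is the Carnot efficiency, η_max = 1 − T_C/T_H = 1 − 294.00/542.00 = 0.4576.
W_max = η_max · Q_H = 0.4576 × 341 = 156 kJ.

W_max ≈ 156 kJ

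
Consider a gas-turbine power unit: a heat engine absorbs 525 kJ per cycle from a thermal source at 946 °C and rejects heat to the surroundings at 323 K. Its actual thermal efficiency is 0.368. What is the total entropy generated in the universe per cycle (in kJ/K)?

ΔS_univ ≈ 0.597 kJ/K

T_H = 946 °C → 946 + 273.15 = 1219.15 K.
W = η·Q_H = 0.368 × 525 = 193.2 kJ, so Q_C = Q_H − W = 331.8 kJ.
Entropy balance on the reservoirs: −Q_H/T_H = -0.4306 kJ/K, +Q_C/T_C = 1.027 kJ/K.
ΔS_univ = −Q_H/T_H + Q_C/T_C = 0.597 kJ/K (> 0, since η = 0.368 < η_Carnot = 0.735).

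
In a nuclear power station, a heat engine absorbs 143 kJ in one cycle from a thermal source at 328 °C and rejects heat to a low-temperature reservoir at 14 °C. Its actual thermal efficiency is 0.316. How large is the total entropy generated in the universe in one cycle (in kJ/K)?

ΔS_univ ≈ 0.103 kJ/K

T_H = 328 °C → 328 + 273.15 = 601.15 K.
T_C = 14 °C → 14 + 273.15 = 287.15 K.
W = η·Q_H = 0.316 × 143 = 45.19 kJ, so Q_C = Q_H − W = 97.81 kJ.
The hot reservoir loses entropy Q_H/T_H = 143/601.15 = 0.2379 kJ/K; the cold reservoir gains Q_C/T_C = 97.81/287.15 = 0.3406 kJ/K.
ΔS_univ = −Q_H/T_H + Q_C/T_C = 0.103 kJ/K (> 0, since η = 0.316 < η_Carnot = 0.522).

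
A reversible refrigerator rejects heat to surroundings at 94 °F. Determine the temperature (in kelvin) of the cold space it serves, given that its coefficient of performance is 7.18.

T_C ≈ 270.0 K

T_H = 94 °F → (94 − 32) × 5/9 = 34.44 °C = 307.59 K.
COP_R = T_C/(T_H − T_C) ⇒ T_C = T_H·COP_R/(1 + COP_R) = 307.59 × 7.18/(1 + 7.18) = 270.0 K.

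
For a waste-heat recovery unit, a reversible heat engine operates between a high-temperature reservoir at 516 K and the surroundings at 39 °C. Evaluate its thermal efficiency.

η ≈ 0.395

T_C = 39 °C → 39 + 273.15 = 312.15 K.
Since the cycle is reversible, η = 1 − T_C/T_H = 1 − 312.15/516.00 = 0.395.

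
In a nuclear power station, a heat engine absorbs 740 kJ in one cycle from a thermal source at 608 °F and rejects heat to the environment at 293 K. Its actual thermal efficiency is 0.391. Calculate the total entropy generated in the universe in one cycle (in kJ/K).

ΔS_univ ≈ 0.2905 kJ/K

T_H = 608 °F → (608 − 32) × 5/9 = 320.00 °C = 593.15 K.
W = η·Q_H = 0.391 × 740 = 289.3 kJ, so Q_C = Q_H − W = 450.7 kJ.
The hot reservoir loses entropy Q_H/T_H = 740/593.15 = 1.248 kJ/K; the cold reservoir gains Q_C/T_C = 450.7/293.00 = 1.538 kJ/K.
ΔS_univ = −Q_H/T_H + Q_C/T_C = 0.2905 kJ/K (> 0, since η = 0.391 < η_Carnot = 0.506).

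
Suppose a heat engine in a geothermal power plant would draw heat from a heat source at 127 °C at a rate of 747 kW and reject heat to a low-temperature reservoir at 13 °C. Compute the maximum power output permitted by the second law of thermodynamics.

Ẇ_max ≈ 213 kW

T_H = 127 °C → 127 + 273.15 = 400.15 K.
T_C = 13 °C → 13 + 273.15 = 286.15 K.
No engine can exceed the Carnot limit: η_max = 1 − T_C/T_H = 1 − 286.15/400.15 = 0.2849.
W_max = η_max · Q_H = 0.2849 × 747 = 213 kW.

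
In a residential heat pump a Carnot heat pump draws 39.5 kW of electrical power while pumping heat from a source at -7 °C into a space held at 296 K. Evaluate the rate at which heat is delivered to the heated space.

T_C = -7 °C → -7 + 273.15 = 266.15 K.
For a reversible heat pump, COP_HP = T_H/(T_H − T_C) = 296.00/29.85 = 9.9162.
Q_H = COP_HP · W = 9.9162 × 39.5 = 392 kW.

Q̇_H ≈ 392 kW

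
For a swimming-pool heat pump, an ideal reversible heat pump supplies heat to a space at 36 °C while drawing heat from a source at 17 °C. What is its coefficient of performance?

T_H = 36 °C → 36 + 273.15 = 309.15 K.
T_C = 17 °C → 17 + 273.15 = 290.15 K.
Reversible heating COP: COP_HP = T_H/(T_H − T_C) = 309.15/(309.15 − 290.15) = 16.27.

COP_HP ≈ 16.27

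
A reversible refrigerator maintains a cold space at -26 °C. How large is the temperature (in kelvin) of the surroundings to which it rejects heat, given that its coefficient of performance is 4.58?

T_C = -26 °C → -26 + 273.15 = 247.15 K.
COP_R = T_C/(T_H − T_C) ⇒ T_H = T_C·(1 + 1/COP_R) = 247.15 × (1 + 1/4.58) = 301 K.

T_H ≈ 301 K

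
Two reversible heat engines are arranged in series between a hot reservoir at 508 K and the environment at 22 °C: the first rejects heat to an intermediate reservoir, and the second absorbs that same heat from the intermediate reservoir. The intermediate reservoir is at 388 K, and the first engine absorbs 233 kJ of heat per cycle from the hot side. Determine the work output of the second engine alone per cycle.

W₂ ≈ 42.6 kJ

T_C = 22 °C → 22 + 273.15 = 295.15 K.
Heat entering the second stage: Q_m = Q_H·(T_m/T_H) = 233 × 388.00/508.00 = 178 kJ.
Second-stage efficiency η₂ = 1 − T_C/T_m = 1 − 295.15/388.00 = 0.2393, so W₂ = η₂·Q_m = 42.6 kJ.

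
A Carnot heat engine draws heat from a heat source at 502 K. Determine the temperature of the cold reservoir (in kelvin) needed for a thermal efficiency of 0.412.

From η = 1 − T_C/T_H, T_C = T_H·(1 − η) = 502.00 × (1 − 0.412) = 295.2 K.

T_C ≈ 295.2 K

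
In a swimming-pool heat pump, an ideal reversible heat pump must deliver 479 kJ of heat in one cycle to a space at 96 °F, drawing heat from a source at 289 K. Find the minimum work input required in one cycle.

W_in ≈ 30.58 kJ

T_H = 96 °F → (96 − 32) × 5/9 = 35.56 °C = 308.71 K.
The Carnot heat-pump COP is COP_HP = T_H/(T_H − T_C) = 308.71/19.71 = 15.6659.
W = Q_H/COP_HP = 479/15.6659 = 30.58 kJ.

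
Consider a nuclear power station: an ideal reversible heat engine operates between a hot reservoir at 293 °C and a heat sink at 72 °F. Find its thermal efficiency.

η ≈ 0.478

T_H = 293 °C → 293 + 273.15 = 566.15 K.
T_C = 72 °F → (72 − 32) × 5/9 = 22.22 °C = 295.37 K.
Since the cycle is reversible, η = 1 − T_C/T_H = 1 − 295.37/566.15 = 0.478.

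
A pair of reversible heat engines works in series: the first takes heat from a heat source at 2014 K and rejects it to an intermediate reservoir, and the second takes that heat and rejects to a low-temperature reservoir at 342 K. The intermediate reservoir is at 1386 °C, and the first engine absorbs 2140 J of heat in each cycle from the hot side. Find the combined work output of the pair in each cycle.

Two reversible stages in series are equivalent to a single Carnot engine between T_H and T_C, so η_total = 1 − T_C/T_H = 1 − 342.00/2014.00 = 0.8302.
W_total = η_total · Q_H = 0.8302 × 2140 = 1780 J.

W_total ≈ 1780 J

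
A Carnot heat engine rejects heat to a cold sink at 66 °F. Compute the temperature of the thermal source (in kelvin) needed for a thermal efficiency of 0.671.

T_H ≈ 887.7 K

T_C = 66 °F → (66 − 32) × 5/9 = 18.89 °C = 292.04 K.
From η = 1 − T_C/T_H, solving for T_H gives T_H = T_C/(1 − η) = 292.04/(1 − 0.671) = 887.7 K.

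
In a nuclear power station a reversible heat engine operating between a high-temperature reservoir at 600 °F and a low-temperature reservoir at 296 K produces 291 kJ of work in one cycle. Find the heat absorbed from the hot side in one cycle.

Q_H ≈ 585.3 kJ

T_H = 600 °F → (600 − 32) × 5/9 = 315.56 °C = 588.71 K.
The Carnot efficiency is η = 1 − T_C/T_H = 1 − 296.00/588.71 = 0.4972.
Q_H = W/η = 291/0.4972 = 585.3 kJ.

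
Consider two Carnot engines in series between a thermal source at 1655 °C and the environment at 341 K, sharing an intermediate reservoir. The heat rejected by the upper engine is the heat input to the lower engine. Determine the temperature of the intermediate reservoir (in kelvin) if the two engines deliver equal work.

T_H = 1655 °C → 1655 + 273.15 = 1928.15 K.
For reversible stages Q_m = Q_H·(T_m/T_H). Setting W₁ = Q_H(1 − T_m/T_H) equal to W₂ = Q_m(1 − T_C/T_m) = Q_H·(T_m − T_C)/T_H gives T_H − T_m = T_m − T_C, so T_m = (T_H + T_C)/2 = (1928.15 + 341.00)/2 = 1135 K.

T_m ≈ 1135 K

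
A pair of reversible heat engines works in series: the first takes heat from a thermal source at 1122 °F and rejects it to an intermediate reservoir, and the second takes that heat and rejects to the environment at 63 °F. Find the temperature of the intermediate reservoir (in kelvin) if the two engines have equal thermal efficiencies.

T_H = 1122 °F → (1122 − 32) × 5/9 = 605.56 °C = 878.71 K.
T_C = 63 °F → (63 − 32) × 5/9 = 17.22 °C = 290.37 K.
Equal efficiencies require 1 − T_m/T_H = 1 − T_C/T_m, i.e. T_m/T_H = T_C/T_m, so T_m = √(T_H·T_C) = √(878.71 × 290.37) = 505 K.

T_m ≈ 505 K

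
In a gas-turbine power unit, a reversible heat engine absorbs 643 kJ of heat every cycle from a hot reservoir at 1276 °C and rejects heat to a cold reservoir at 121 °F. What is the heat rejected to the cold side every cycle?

T_H = 1276 °C → 1276 + 273.15 = 1549.15 K.
T_C = 121 °F → (121 − 32) × 5/9 = 49.44 °C = 322.59 K.
For a reversible engine, η = 1 − T_C/T_H = 1 − 322.59/1549.15 = 0.7918.
For a reversible cycle Q_C/Q_H = T_C/T_H, so Q_C = 643 × 322.59/1549.15 = 134 kJ.

Q_C ≈ 134 kJ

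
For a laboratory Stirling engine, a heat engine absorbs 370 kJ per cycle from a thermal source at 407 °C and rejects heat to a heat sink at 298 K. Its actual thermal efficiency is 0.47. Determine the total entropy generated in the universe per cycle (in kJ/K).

ΔS_univ ≈ 0.114 kJ/K

T_H = 407 °C → 407 + 273.15 = 680.15 K.
W = η·Q_H = 0.47 × 370 = 173.9 kJ, so Q_C = Q_H − W = 196.1 kJ.
The hot reservoir loses entropy Q_H/T_H = 370/680.15 = 0.5440 kJ/K; the cold reservoir gains Q_C/T_C = 196.1/298.00 = 0.6581 kJ/K.
ΔS_univ = −Q_H/T_H + Q_C/T_C = 0.114 kJ/K (> 0, since η = 0.47 < η_Carnot = 0.562).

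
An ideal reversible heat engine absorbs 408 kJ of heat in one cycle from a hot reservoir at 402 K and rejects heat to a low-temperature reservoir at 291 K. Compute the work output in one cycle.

W ≈ 113 kJ

Since the cycle is reversible, η = 1 − T_C/T_H = 1 − 291.00/402.00 = 0.2761.
W = η·Q_H = 0.2761 × 408 = 113 kJ.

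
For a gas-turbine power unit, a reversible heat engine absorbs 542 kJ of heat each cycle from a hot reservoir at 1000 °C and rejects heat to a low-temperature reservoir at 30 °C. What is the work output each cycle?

T_H = 1000 °C → 1000 + 273.15 = 1273.15 K.
T_C = 30 °C → 30 + 273.15 = 303.15 K.
For a reversible engine, η = 1 − T_C/T_H = 1 − 303.15/1273.15 = 0.7619.
W = η·Q_H = 0.7619 × 542 = 413 kJ.

W ≈ 413 kJ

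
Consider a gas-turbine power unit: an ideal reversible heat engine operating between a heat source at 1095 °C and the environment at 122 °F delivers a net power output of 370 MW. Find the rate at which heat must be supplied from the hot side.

T_H = 1095 °C → 1095 + 273.15 = 1368.15 K.
T_C = 122 °F → (122 − 32) × 5/9 = 50.00 °C = 323.15 K.
The Carnot efficiency is η = 1 − T_C/T_H = 1 − 323.15/1368.15 = 0.7638.
Q_H = W/η = 370/0.7638 = 484 MW.

Q̇_H ≈ 484 MW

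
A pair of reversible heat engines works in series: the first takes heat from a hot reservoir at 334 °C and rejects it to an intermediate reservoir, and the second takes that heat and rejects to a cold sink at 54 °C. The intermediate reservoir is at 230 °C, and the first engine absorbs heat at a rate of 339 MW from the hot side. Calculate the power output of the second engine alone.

T_H = 334 °C → 334 + 273.15 = 607.15 K.
T_C = 54 °C → 54 + 273.15 = 327.15 K.
T_m = 230 °C → 230 + 273.15 = 503.15 K.
Heat entering the second stage: Q_m = Q_H·(T_m/T_H) = 339 × 503.15/607.15 = 280.9 MW.
Second-stage efficiency η₂ = 1 − T_C/T_m = 1 − 327.15/503.15 = 0.3498, so W₂ = η₂·Q_m = 98.27 MW.

Ẇ₂ ≈ 98.27 MW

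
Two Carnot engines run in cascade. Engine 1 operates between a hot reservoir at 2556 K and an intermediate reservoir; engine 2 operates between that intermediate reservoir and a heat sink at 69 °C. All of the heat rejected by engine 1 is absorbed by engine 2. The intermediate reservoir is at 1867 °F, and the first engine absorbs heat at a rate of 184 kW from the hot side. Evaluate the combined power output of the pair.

Ẇ_total ≈ 159.4 kW

T_C = 69 °C → 69 + 273.15 = 342.15 K.
Two reversible stages in series are equivalent to a single Carnot engine between T_H and T_C, so η_total = 1 − T_C/T_H = 1 − 342.15/2556.00 = 0.8661.
W_total = η_total · Q_H = 0.8661 × 184 = 159.4 kW.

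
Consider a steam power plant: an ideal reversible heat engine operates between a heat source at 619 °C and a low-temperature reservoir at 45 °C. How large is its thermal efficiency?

T_H = 619 °C → 619 + 273.15 = 892.15 K.
T_C = 45 °C → 45 + 273.15 = 318.15 K.
The Carnot efficiency is η = 1 − T_C/T_H = 1 − 318.15/892.15 = 0.643.

η ≈ 0.643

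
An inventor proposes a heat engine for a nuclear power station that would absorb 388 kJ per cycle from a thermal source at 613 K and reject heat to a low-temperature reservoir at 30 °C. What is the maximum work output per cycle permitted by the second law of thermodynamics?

W_max ≈ 196 kJ

T_C = 30 °C → 30 + 273.15 = 303.15 K.
The upper bound on efficiency is η_max = 1 − T_C/T_H = 1 − 303.15/613.00 = 0.5055.
W_max = η_max · Q_H = 0.5055 × 388 = 196 kJ.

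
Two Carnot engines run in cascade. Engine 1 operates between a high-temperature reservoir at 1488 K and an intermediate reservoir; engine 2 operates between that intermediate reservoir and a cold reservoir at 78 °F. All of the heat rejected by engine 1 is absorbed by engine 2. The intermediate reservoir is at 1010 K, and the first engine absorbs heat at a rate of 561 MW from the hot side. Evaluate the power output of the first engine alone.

Ẇ₁ ≈ 180 MW

T_C = 78 °F → (78 − 32) × 5/9 = 25.56 °C = 298.71 K.
First-stage efficiency η₁ = 1 − T_m/T_H = 1 − 1010.00/1488.00 = 0.3212.
W₁ = η₁·Q_H = 0.3212 × 561 = 180 MW.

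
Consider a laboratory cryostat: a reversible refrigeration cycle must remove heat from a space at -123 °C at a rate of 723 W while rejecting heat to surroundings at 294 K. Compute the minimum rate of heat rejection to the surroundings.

T_C = -123 °C → -123 + 273.15 = 150.15 K.
For a reversible cycle Q_H/Q_C = T_H/T_C, so Q_H = Q_C·T_H/T_C = 723 × 294.00/150.15 = 1420 W.

Q̇_H ≈ 1420 W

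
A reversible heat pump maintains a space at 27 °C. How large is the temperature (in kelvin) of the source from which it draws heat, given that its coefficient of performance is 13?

T_C ≈ 277 K

T_H = 27 °C → 27 + 273.15 = 300.15 K.
COP_HP = T_H/(T_H − T_C) ⇒ T_C = T_H·(COP_HP − 1)/COP_HP = 300.15 × (13 − 1)/13 = 277 K.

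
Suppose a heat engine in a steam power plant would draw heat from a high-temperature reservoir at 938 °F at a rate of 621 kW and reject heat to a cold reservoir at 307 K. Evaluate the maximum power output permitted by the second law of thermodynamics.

T_H = 938 °F → (938 − 32) × 5/9 = 503.33 °C = 776.48 K.
By the Carnot theorem, η_max = 1 − T_C/T_H = 1 − 307.00/776.48 = 0.6046.
W_max = η_max · Q_H = 0.6046 × 621 = 375.5 kW.

Ẇ_max ≈ 375.5 kW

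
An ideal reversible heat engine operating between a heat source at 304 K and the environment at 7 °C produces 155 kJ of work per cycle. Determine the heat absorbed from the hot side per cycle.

Q_H ≈ 1976 kJ

T_C = 7 °C → 7 + 273.15 = 280.15 K.
Carnot efficiency: η = 1 − T_C/T_H = 1 − 280.15/304.00 = 0.0785.
Q_H = W/η = 155/0.0785 = 1976 kJ.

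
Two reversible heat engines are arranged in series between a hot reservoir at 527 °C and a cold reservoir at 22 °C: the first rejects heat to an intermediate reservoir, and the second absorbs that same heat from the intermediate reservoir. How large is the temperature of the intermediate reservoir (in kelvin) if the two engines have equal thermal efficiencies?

T_m ≈ 486.0 K

T_H = 527 °C → 527 + 273.15 = 800.15 K.
T_C = 22 °C → 22 + 273.15 = 295.15 K.
Equal efficiencies require 1 − T_m/T_H = 1 − T_C/T_m, i.e. T_m/T_H = T_C/T_m, so T_m = √(T_H·T_C) = √(800.15 × 295.15) = 486.0 K.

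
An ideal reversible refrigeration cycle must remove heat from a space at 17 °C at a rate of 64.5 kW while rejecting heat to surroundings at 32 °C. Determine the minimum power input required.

T_H = 32 °C → 32 + 273.15 = 305.15 K.
T_C = 17 °C → 17 + 273.15 = 290.15 K.
For a reversible refrigerator, COP_R = T_C/(T_H − T_C) = 290.15/15.00 = 19.3433.
W = Q_C/COP_R = 64.5/19.3433 = 3.334 kW.

Ẇ_in ≈ 3.334 kW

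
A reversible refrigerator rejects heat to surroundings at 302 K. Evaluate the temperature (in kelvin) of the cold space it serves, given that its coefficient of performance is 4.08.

T_C ≈ 243 K

COP_R = T_C/(T_H − T_C) ⇒ T_C = T_H·COP_R/(1 + COP_R) = 302.00 × 4.08/(1 + 4.08) = 243 K.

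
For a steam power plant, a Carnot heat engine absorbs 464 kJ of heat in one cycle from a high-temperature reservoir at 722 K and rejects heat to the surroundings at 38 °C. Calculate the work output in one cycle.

W ≈ 264 kJ

T_C = 38 °C → 38 + 273.15 = 311.15 K.
For a reversible engine, η = 1 − T_C/T_H = 1 − 311.15/722.00 = 0.5690.
W = η·Q_H = 0.5690 × 464 = 264 kJ.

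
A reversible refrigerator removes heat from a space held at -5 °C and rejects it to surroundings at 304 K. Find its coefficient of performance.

T_C = -5 °C → -5 + 273.15 = 268.15 K.
The reversible coefficient of performance is COP_R = T_C/(T_H − T_C) = 268.15/(304.00 − 268.15) = 7.480.

COP_R ≈ 7.480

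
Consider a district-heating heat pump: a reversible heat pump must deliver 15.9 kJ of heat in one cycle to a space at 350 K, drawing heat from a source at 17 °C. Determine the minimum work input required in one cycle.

T_C = 17 °C → 17 + 273.15 = 290.15 K.
COP_HP = T_H/(T_H − T_C) = 350.00/59.85 = 5.8480.
W = Q_H/COP_HP = 15.9/5.8480 = 2.72 kJ.

W_in ≈ 2.72 kJ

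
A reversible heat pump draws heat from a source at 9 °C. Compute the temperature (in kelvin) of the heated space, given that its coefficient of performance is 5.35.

T_H ≈ 347 K

T_C = 9 °C → 9 + 273.15 = 282.15 K.
COP_HP = T_H/(T_H − T_C) ⇒ T_H = T_C·COP_HP/(COP_HP − 1) = 282.15 × 5.35/(5.35 − 1) = 347 K.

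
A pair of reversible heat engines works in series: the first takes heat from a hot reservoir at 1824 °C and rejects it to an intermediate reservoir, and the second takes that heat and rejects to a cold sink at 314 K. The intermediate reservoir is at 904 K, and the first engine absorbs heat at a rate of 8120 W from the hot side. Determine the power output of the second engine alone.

T_H = 1824 °C → 1824 + 273.15 = 2097.15 K.
Heat entering the second stage: Q_m = Q_H·(T_m/T_H) = 8120 × 904.00/2097.15 = 3500 W.
Second-stage efficiency η₂ = 1 − T_C/T_m = 1 − 314.00/904.00 = 0.6527, so W₂ = η₂·Q_m = 2280 W.

Ẇ₂ ≈ 2280 W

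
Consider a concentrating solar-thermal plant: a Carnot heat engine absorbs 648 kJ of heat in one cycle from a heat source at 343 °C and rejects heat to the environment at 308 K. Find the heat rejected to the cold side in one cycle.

T_H = 343 °C → 343 + 273.15 = 616.15 K.
The Carnot efficiency is η = 1 − T_C/T_H = 1 − 308.00/616.15 = 0.5001.
For a reversible cycle Q_C/Q_H = T_C/T_H, so Q_C = 648 × 308.00/616.15 = 324 kJ.

Q_C ≈ 324 kJ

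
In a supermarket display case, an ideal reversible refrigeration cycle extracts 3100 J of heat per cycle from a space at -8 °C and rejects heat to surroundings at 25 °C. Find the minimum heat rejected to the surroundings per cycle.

T_H = 25 °C → 25 + 273.15 = 298.15 K.
T_C = -8 °C → -8 + 273.15 = 265.15 K.
For a reversible cycle Q_H/Q_C = T_H/T_C, so Q_H = Q_C·T_H/T_C = 3100 × 298.15/265.15 = 3486 J.

Q_H ≈ 3486 J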